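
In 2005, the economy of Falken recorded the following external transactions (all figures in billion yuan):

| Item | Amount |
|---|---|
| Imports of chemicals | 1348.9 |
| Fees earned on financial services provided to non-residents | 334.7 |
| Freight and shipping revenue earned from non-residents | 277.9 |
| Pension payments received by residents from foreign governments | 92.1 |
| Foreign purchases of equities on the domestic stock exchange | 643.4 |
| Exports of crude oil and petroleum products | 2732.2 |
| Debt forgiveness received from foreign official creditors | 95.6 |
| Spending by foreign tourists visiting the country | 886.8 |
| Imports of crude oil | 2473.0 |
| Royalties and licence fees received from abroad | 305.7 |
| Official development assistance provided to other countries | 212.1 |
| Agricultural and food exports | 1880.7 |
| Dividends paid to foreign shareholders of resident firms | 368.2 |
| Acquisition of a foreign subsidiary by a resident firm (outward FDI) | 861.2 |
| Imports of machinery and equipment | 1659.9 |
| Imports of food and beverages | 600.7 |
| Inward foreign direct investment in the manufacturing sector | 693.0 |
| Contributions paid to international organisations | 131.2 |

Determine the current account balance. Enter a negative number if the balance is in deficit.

-283.9

Goods: 2732.2 + 1880.7 - 600.7 - 2473.0 - 1348.9 - 1659.9 = -1469.6
Services: 886.8 + 277.9 + 305.7 + 334.7 = 1805.1
Primary income: -368.2
Secondary income: 92.1 - 131.2 - 212.1 = -251.2
Current account = (-1469.6) + 1805.1 + (-368.2) + (-251.2) = -283.9
(Excluded from the current account — financial account: foreign purchases of equities on the domestic stock exchange 643.4, acquisition of a foreign subsidiary by a resident firm (outward FDI) 861.2, inward foreign direct investment in the manufacturing sector 693.0; capital account: debt forgiveness received from foreign official creditors 95.6.)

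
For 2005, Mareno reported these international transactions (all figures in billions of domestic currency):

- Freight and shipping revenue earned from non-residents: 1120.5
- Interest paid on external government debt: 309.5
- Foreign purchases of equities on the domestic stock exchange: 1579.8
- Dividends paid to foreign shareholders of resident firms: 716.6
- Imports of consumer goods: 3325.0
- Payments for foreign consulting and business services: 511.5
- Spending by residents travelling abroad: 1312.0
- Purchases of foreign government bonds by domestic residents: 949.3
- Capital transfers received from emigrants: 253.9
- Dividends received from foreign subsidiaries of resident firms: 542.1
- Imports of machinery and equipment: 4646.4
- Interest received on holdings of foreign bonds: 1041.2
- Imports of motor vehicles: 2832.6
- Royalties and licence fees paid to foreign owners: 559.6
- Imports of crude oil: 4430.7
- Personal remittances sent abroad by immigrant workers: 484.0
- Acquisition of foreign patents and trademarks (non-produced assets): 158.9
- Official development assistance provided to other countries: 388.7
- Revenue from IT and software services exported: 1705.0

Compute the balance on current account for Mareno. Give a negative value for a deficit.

Goods: -4646.4 - 2832.6 - 3325.0 - 4430.7 = -15234.7
Services: -559.6 - 1312.0 - 511.5 + 1705.0 + 1120.5 = 442.4
Primary income: -716.6 + 1041.2 - 309.5 + 542.1 = 557.2
Secondary income: -484.0 - 388.7 = -872.7
Current account = (-15234.7) + 442.4 + 557.2 + (-872.7) = -15107.8
(Excluded from the current account — financial account: foreign purchases of equities on the domestic stock exchange 1579.8, purchases of foreign government bonds by domestic residents 949.3; capital account: capital transfers received from emigrants 253.9, acquisition of foreign patents and trademarks (non-produced assets) 158.9.)

-15107.8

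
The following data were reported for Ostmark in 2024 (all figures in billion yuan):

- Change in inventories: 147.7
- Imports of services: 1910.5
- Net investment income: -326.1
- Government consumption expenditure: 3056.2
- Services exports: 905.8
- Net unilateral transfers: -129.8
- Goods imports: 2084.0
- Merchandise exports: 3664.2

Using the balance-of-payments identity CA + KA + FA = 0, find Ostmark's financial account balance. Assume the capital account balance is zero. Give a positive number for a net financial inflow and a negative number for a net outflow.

Goods balance = 3664.2 - 2084.0 = 1580.2
Services balance = 905.8 - 1910.5 = -1004.7
Trade balance (goods + services) = 1580.2 + (-1004.7) = 575.5
Net primary income = -326.1
Net secondary income = -129.8
Current account = 575.5 + (-326.1) + (-129.8) = 119.6
Financial account = -(119.6) = -119.6

-119.6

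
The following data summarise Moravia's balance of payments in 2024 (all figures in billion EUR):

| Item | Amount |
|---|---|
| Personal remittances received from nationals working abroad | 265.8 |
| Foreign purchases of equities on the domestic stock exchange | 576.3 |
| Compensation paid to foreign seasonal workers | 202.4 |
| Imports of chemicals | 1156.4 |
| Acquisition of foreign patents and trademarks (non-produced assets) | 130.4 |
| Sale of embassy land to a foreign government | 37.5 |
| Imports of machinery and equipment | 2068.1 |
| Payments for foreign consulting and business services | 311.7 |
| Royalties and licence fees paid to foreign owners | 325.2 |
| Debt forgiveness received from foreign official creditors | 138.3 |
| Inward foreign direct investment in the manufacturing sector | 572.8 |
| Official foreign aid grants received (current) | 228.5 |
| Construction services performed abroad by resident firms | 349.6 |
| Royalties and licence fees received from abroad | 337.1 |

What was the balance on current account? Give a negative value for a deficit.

-2882.8

Goods: -1156.4 - 2068.1 = -3224.5
Services: 349.6 - 311.7 - 325.2 + 337.1 = 49.8
Primary income: -202.4
Secondary income: 228.5 + 265.8 = 494.3
Current account = (-3224.5) + 49.8 + (-202.4) + 494.3 = -2882.8
(Excluded from the current account — financial account: foreign purchases of equities on the domestic stock exchange 576.3, inward foreign direct investment in the manufacturing sector 572.8; capital account: acquisition of foreign patents and trademarks (non-produced assets) 130.4, sale of embassy land to a foreign government 37.5, debt forgiveness received from foreign official creditors 138.3.)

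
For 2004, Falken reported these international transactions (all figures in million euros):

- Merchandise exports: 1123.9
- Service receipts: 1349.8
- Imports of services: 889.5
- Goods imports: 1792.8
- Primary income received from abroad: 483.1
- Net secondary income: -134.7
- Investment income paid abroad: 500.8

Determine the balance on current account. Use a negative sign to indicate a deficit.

-361.0

Goods balance = 1123.9 - 1792.8 = -668.9
Services balance = 1349.8 - 889.5 = 460.3
Trade balance (goods + services) = -668.9 + 460.3 = -208.6
Net primary income = 483.1 - 500.8 = -17.7
Net secondary income = -134.7
Current account = -208.6 + (-17.7) + (-134.7) = -361.0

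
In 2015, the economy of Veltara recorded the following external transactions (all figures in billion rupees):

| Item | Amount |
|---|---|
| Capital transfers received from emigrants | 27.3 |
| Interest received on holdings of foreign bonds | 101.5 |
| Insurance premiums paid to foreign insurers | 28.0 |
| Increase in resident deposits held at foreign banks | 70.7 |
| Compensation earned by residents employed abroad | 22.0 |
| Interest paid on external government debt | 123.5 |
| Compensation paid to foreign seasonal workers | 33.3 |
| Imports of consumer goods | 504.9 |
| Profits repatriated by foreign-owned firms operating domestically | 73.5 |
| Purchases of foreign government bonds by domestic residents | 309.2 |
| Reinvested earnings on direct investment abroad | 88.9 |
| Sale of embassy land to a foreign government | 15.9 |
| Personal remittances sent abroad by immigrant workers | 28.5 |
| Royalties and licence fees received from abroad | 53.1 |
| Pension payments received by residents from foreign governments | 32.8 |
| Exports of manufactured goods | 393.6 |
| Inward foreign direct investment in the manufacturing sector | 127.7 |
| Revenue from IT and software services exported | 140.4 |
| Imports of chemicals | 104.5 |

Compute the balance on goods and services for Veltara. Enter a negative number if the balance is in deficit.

Goods: 393.6 - 104.5 - 504.9 = -215.8
Services: -28.0 + 140.4 + 53.1 = 165.5
Trade balance = -215.8 + 165.5 = -50.3
(Excluded from the trade balance — capital account: capital transfers received from emigrants 27.3, sale of embassy land to a foreign government 15.9; primary income: interest received on holdings of foreign bonds 101.5, compensation earned by residents employed abroad 22.0, interest paid on external government debt 123.5, compensation paid to foreign seasonal workers 33.3, profits repatriated by foreign-owned firms operating domestically 73.5, reinvested earnings on direct investment abroad 88.9; financial account: increase in resident deposits held at foreign banks 70.7, purchases of foreign government bonds by domestic residents 309.2, inward foreign direct investment in the manufacturing sector 127.7; secondary income: personal remittances sent abroad by immigrant workers 28.5, pension payments received by residents from foreign governments 32.8.)

-50.3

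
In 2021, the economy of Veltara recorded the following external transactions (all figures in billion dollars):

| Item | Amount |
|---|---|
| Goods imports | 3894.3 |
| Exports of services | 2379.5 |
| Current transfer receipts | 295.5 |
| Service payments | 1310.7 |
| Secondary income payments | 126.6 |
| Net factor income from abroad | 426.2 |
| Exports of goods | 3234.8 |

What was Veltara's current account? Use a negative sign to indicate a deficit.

1004.4

Goods balance = 3234.8 - 3894.3 = -659.5
Services balance = 2379.5 - 1310.7 = 1068.8
Trade balance (goods + services) = -659.5 + 1068.8 = 409.3
Net primary income = 426.2
Net secondary income = 295.5 - 126.6 = 168.9
Current account = 409.3 + 426.2 + 168.9 = 1004.4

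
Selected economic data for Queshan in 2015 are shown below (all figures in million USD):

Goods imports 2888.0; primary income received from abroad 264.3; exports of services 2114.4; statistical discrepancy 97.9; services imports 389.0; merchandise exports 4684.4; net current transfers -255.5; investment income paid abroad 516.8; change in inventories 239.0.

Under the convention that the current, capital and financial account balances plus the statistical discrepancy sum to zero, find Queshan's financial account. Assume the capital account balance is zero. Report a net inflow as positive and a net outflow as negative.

-3111.7

Goods balance = 4684.4 - 2888.0 = 1796.4
Services balance = 2114.4 - 389.0 = 1725.4
Trade balance (goods + services) = 1796.4 + 1725.4 = 3521.8
Net primary income = 264.3 - 516.8 = -252.5
Net secondary income = -255.5
Current account = 3521.8 + (-252.5) + (-255.5) = 3013.8
Financial account = -(3013.8 + 97.9) = -3111.7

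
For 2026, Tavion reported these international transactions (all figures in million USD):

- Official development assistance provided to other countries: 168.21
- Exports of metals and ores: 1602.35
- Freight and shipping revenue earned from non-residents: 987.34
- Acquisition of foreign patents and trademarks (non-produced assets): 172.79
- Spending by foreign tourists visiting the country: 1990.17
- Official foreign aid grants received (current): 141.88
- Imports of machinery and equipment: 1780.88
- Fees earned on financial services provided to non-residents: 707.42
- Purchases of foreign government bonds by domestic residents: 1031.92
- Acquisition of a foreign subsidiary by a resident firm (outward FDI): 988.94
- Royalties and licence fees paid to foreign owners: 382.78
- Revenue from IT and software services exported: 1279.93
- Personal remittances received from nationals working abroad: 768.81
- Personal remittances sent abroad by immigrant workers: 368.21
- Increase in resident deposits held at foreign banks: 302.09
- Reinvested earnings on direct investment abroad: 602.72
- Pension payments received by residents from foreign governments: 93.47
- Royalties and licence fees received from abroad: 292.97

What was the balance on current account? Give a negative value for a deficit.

5766.98

Goods: 1602.35 - 1780.88 = -178.53
Services: 292.97 + 1990.17 + 987.34 + 707.42 - 382.78 + 1279.93 = 4875.05
Primary income: 602.72
Secondary income: 768.81 + 93.47 - 168.21 + 141.88 - 368.21 = 467.74
Current account = (-178.53) + 4875.05 + 602.72 + 467.74 = 5766.98
(Excluded from the current account — capital account: acquisition of foreign patents and trademarks (non-produced assets) 172.79; financial account: purchases of foreign government bonds by domestic residents 1031.92, acquisition of a foreign subsidiary by a resident firm (outward FDI) 988.94, increase in resident deposits held at foreign banks 302.09.)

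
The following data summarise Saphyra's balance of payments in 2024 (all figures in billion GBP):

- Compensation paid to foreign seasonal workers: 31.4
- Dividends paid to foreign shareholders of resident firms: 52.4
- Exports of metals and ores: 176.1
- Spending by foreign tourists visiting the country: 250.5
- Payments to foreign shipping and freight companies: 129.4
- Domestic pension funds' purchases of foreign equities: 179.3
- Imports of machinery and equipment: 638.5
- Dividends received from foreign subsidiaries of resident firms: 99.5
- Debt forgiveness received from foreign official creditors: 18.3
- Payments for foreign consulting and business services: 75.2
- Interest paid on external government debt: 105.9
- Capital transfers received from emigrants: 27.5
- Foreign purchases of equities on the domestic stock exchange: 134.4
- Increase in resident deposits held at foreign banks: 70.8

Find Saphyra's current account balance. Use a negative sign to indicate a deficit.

Goods: -638.5 + 176.1 = -462.4
Services: -129.4 - 75.2 + 250.5 = 45.9
Primary income: -31.4 + 99.5 - 105.9 - 52.4 = -90.2
Current account = (-462.4) + 45.9 + (-90.2) = -506.7
(Excluded from the current account — financial account: domestic pension funds' purchases of foreign equities 179.3, foreign purchases of equities on the domestic stock exchange 134.4, increase in resident deposits held at foreign banks 70.8; capital account: debt forgiveness received from foreign official creditors 18.3, capital transfers received from emigrants 27.5.)

-506.7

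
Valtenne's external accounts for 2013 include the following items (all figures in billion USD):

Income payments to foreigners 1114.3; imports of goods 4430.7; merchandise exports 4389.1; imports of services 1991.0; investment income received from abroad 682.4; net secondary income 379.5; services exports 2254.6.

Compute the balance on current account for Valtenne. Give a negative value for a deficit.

169.6

Goods balance = 4389.1 - 4430.7 = -41.6
Services balance = 2254.6 - 1991.0 = 263.6
Trade balance (goods + services) = -41.6 + 263.6 = 222.0
Net primary income = 682.4 - 1114.3 = -431.9
Net secondary income = 379.5
Current account = 222.0 + (-431.9) + 379.5 = 169.6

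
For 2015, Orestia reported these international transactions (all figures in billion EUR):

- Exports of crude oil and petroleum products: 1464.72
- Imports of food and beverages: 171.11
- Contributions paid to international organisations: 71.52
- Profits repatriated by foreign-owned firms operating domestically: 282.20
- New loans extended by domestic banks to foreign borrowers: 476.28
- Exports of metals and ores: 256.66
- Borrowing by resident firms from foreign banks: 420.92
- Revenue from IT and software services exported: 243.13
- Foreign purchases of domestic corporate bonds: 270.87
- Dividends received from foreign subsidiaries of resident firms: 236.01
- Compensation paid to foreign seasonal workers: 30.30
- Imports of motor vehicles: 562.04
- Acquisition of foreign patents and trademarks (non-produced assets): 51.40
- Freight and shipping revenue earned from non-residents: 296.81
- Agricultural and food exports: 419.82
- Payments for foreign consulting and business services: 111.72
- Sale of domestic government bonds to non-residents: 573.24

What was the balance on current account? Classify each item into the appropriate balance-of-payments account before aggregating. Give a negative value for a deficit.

Goods: 256.66 - 562.04 + 419.82 - 171.11 + 1464.72 = 1408.05
Services: 296.81 + 243.13 - 111.72 = 428.22
Primary income: -30.30 - 282.20 + 236.01 = -76.49
Secondary income: -71.52
Current account = 1408.05 + 428.22 + (-76.49) + (-71.52) = 1688.26
(Excluded from the current account — financial account: new loans extended by domestic banks to foreign borrowers 476.28, borrowing by resident firms from foreign banks 420.92, foreign purchases of domestic corporate bonds 270.87, sale of domestic government bonds to non-residents 573.24; capital account: acquisition of foreign patents and trademarks (non-produced assets) 51.40.)

1688.26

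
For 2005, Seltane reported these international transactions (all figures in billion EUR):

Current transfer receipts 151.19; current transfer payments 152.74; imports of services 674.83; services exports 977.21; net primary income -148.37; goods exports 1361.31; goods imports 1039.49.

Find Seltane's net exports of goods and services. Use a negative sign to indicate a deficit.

Goods balance = 1361.31 - 1039.49 = 321.82
Services balance = 977.21 - 674.83 = 302.38
Trade balance (goods + services) = 321.82 + 302.38 = 624.20

624.20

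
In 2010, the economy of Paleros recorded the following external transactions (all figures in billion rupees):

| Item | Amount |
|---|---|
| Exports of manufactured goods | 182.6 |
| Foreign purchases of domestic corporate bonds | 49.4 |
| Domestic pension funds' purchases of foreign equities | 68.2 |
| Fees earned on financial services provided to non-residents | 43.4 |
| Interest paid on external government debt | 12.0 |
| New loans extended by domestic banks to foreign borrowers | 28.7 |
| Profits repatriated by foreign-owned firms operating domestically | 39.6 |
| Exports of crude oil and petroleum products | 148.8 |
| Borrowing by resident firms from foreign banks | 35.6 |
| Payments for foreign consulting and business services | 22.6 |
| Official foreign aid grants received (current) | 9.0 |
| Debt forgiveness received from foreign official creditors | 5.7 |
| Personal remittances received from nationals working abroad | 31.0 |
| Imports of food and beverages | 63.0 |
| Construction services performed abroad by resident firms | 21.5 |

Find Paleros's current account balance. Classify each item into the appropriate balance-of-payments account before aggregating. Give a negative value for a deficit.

Goods: 182.6 - 63.0 + 148.8 = 268.4
Services: 43.4 + 21.5 - 22.6 = 42.3
Primary income: -12.0 - 39.6 = -51.6
Secondary income: 9.0 + 31.0 = 40.0
Current account = 268.4 + 42.3 + (-51.6) + 40.0 = 299.1
(Excluded from the current account — financial account: foreign purchases of domestic corporate bonds 49.4, domestic pension funds' purchases of foreign equities 68.2, new loans extended by domestic banks to foreign borrowers 28.7, borrowing by resident firms from foreign banks 35.6; capital account: debt forgiveness received from foreign official creditors 5.7.)

299.1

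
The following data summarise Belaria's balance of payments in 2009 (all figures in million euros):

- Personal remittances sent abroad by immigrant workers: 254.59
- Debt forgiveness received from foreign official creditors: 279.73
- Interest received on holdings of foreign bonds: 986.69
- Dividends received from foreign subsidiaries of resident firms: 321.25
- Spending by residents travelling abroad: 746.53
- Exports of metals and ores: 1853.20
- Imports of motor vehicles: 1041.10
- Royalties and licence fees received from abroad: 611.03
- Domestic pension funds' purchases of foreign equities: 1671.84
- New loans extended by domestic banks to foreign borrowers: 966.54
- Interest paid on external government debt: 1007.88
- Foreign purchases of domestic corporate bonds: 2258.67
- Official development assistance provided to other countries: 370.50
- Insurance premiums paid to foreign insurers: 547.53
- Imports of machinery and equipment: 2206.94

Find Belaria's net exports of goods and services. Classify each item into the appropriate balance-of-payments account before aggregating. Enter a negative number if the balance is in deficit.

-2077.87

Goods: -2206.94 - 1041.10 + 1853.20 = -1394.84
Services: 611.03 - 746.53 - 547.53 = -683.03
Trade balance = -1394.84 + (-683.03) = -2077.87
(Excluded from the trade balance — secondary income: personal remittances sent abroad by immigrant workers 254.59, official development assistance provided to other countries 370.50; capital account: debt forgiveness received from foreign official creditors 279.73; primary income: interest received on holdings of foreign bonds 986.69, dividends received from foreign subsidiaries of resident firms 321.25, interest paid on external government debt 1007.88; financial account: domestic pension funds' purchases of foreign equities 1671.84, new loans extended by domestic banks to foreign borrowers 966.54, foreign purchases of domestic corporate bonds 2258.67.)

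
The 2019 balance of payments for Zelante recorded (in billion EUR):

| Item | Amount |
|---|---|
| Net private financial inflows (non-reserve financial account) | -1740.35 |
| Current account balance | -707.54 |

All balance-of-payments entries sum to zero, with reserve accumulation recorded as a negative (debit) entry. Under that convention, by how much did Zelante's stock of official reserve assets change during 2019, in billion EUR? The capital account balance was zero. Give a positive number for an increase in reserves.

-2447.89

Official reserve transactions balance = -((-707.54) + (-1740.35)) = 2447.89
An accumulation of reserves is recorded as a debit (negative entry), so the change in the stock of reserves is the negative of that balance.
Change in official reserves = -(2447.89) = -2447.89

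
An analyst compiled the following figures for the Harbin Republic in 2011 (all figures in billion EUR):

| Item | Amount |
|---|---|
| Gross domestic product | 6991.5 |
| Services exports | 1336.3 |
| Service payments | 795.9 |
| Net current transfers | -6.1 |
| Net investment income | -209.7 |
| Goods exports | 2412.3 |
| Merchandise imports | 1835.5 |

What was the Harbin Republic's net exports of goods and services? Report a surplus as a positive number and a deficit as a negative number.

1117.2

Goods balance = 2412.3 - 1835.5 = 576.8
Services balance = 1336.3 - 795.9 = 540.4
Trade balance (goods + services) = 576.8 + 540.4 = 1117.2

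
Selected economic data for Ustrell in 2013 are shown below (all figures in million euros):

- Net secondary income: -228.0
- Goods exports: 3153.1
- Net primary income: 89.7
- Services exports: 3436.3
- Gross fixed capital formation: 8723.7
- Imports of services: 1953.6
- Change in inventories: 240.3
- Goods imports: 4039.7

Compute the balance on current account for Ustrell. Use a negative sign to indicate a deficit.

457.8

Goods balance = 3153.1 - 4039.7 = -886.6
Services balance = 3436.3 - 1953.6 = 1482.7
Trade balance (goods + services) = -886.6 + 1482.7 = 596.1
Net primary income = 89.7
Net secondary income = -228.0
Current account = 596.1 + 89.7 + (-228.0) = 457.8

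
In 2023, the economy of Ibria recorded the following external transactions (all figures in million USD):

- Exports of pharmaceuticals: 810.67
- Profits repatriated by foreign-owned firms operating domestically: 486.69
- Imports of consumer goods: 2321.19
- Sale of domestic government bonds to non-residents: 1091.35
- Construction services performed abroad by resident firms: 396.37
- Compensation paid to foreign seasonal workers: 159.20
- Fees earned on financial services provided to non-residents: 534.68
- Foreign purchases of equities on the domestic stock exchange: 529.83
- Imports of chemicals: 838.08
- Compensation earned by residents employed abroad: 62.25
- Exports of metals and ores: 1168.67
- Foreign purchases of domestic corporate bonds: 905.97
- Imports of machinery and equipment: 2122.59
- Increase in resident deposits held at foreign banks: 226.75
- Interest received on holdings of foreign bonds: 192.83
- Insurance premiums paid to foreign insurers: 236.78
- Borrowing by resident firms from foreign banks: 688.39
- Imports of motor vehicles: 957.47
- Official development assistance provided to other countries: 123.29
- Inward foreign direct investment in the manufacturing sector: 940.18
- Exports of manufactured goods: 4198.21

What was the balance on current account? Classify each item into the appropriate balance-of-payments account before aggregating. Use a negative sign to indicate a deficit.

118.39

Goods: -838.08 - 2122.59 + 1168.67 - 2321.19 + 810.67 - 957.47 + 4198.21 = -61.78
Services: 396.37 - 236.78 + 534.68 = 694.27
Primary income: -159.20 + 192.83 - 486.69 + 62.25 = -390.81
Secondary income: -123.29
Current account = (-61.78) + 694.27 + (-390.81) + (-123.29) = 118.39
(Excluded from the current account — financial account: sale of domestic government bonds to non-residents 1091.35, foreign purchases of equities on the domestic stock exchange 529.83, foreign purchases of domestic corporate bonds 905.97, increase in resident deposits held at foreign banks 226.75, borrowing by resident firms from foreign banks 688.39, inward foreign direct investment in the manufacturing sector 940.18.)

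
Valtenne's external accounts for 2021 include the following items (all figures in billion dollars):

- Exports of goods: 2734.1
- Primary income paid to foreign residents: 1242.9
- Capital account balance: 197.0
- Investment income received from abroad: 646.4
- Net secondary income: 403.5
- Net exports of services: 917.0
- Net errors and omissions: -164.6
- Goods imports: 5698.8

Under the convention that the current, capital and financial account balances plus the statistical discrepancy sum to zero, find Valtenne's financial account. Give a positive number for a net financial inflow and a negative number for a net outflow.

Goods balance = 2734.1 - 5698.8 = -2964.7
Services balance = 917.0
Trade balance (goods + services) = -2964.7 + 917.0 = -2047.7
Net primary income = 646.4 - 1242.9 = -596.5
Net secondary income = 403.5
Current account = -2047.7 + (-596.5) + 403.5 = -2240.7
Financial account = -(-2240.7 + 197.0 + (-164.6)) = 2208.3

2208.3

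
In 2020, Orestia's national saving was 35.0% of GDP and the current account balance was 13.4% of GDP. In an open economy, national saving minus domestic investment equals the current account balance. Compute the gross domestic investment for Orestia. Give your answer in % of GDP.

I = S - CA = 35.0 - 13.4 = 21.6

21.6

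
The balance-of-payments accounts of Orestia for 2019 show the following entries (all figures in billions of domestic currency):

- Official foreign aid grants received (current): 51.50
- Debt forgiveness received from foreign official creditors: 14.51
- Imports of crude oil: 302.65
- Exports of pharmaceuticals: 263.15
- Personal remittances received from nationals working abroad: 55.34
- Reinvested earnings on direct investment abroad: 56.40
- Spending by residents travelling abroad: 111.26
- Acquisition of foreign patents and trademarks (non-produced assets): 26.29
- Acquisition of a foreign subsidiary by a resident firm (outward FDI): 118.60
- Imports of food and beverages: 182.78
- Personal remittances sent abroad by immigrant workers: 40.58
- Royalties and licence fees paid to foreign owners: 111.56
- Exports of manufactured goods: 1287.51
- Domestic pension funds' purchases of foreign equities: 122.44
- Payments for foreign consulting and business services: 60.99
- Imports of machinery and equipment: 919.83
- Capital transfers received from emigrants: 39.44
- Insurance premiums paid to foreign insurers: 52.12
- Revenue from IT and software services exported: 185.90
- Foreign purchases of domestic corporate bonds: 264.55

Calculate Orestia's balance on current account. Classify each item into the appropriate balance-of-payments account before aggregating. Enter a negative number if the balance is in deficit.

118.03

Goods: -182.78 + 263.15 - 302.65 + 1287.51 - 919.83 = 145.40
Services: -111.26 - 52.12 - 111.56 + 185.90 - 60.99 = -150.03
Primary income: 56.40
Secondary income: 55.34 - 40.58 + 51.50 = 66.26
Current account = 145.40 + (-150.03) + 56.40 + 66.26 = 118.03
(Excluded from the current account — capital account: debt forgiveness received from foreign official creditors 14.51, acquisition of foreign patents and trademarks (non-produced assets) 26.29, capital transfers received from emigrants 39.44; financial account: acquisition of a foreign subsidiary by a resident firm (outward FDI) 118.60, domestic pension funds' purchases of foreign equities 122.44, foreign purchases of domestic corporate bonds 264.55.)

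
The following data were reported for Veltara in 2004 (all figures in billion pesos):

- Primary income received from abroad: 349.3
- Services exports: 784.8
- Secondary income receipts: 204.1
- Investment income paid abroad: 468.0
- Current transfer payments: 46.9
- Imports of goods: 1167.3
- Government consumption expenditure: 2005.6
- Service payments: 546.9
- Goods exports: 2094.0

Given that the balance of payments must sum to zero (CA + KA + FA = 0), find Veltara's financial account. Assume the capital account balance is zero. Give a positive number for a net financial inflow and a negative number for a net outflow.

-1203.1

Goods balance = 2094.0 - 1167.3 = 926.7
Services balance = 784.8 - 546.9 = 237.9
Trade balance (goods + services) = 926.7 + 237.9 = 1164.6
Net primary income = 349.3 - 468.0 = -118.7
Net secondary income = 204.1 - 46.9 = 157.2
Current account = 1164.6 + (-118.7) + 157.2 = 1203.1
Financial account = -(1203.1) = -1203.1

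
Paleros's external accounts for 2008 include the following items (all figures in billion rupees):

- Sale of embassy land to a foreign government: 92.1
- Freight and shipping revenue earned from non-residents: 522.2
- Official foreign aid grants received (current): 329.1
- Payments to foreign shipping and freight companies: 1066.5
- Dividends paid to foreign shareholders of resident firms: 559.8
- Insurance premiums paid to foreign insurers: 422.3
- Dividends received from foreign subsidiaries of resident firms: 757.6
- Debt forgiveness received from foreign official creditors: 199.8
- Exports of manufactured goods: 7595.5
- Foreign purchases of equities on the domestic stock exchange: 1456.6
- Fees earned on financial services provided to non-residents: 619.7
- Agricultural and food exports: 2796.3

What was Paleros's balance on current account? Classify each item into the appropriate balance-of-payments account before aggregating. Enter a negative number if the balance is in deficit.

Goods: 2796.3 + 7595.5 = 10391.8
Services: -1066.5 + 522.2 + 619.7 - 422.3 = -346.9
Primary income: 757.6 - 559.8 = 197.8
Secondary income: 329.1
Current account = 10391.8 + (-346.9) + 197.8 + 329.1 = 10571.8
(Excluded from the current account — capital account: sale of embassy land to a foreign government 92.1, debt forgiveness received from foreign official creditors 199.8; financial account: foreign purchases of equities on the domestic stock exchange 1456.6.)

10571.8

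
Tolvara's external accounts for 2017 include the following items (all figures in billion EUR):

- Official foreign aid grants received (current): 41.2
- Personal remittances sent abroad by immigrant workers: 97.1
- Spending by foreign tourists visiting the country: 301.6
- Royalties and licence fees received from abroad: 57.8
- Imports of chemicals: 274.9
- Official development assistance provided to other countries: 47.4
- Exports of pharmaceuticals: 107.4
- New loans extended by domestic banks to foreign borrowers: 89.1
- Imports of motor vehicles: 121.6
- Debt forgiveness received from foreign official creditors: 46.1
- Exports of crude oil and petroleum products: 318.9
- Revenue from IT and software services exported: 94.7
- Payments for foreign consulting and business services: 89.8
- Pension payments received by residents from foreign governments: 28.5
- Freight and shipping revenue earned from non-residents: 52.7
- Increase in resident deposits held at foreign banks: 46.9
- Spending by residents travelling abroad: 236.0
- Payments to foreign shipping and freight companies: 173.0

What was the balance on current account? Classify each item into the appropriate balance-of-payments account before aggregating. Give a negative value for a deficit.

Goods: 318.9 - 121.6 + 107.4 - 274.9 = 29.8
Services: -173.0 - 89.8 + 301.6 - 236.0 + 57.8 + 94.7 + 52.7 = 8.0
Secondary income: -47.4 + 41.2 - 97.1 + 28.5 = -74.8
Current account = 29.8 + 8.0 + (-74.8) = -37.0
(Excluded from the current account — financial account: new loans extended by domestic banks to foreign borrowers 89.1, increase in resident deposits held at foreign banks 46.9; capital account: debt forgiveness received from foreign official creditors 46.1.)

-37.0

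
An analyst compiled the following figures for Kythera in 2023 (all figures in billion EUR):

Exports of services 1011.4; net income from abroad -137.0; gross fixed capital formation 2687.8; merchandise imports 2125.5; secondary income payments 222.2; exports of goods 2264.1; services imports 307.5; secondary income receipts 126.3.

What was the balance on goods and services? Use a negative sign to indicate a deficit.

Goods balance = 2264.1 - 2125.5 = 138.6
Services balance = 1011.4 - 307.5 = 703.9
Trade balance (goods + services) = 138.6 + 703.9 = 842.5

842.5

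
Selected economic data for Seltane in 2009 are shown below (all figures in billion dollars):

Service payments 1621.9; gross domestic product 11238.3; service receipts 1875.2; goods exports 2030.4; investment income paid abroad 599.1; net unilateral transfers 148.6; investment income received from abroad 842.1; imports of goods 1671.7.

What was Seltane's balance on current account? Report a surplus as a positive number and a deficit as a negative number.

1003.6

Goods balance = 2030.4 - 1671.7 = 358.7
Services balance = 1875.2 - 1621.9 = 253.3
Trade balance (goods + services) = 358.7 + 253.3 = 612.0
Net primary income = 842.1 - 599.1 = 243.0
Net secondary income = 148.6
Current account = 612.0 + 243.0 + 148.6 = 1003.6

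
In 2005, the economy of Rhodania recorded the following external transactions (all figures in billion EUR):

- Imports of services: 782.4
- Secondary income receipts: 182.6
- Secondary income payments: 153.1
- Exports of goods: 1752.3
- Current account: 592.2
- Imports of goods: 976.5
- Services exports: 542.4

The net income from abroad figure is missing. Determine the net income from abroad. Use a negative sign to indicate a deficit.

Current account = goods balance + services balance + net primary income + net secondary income
Sum of the known components = 565.3
Net income from abroad = CA - (known components) = 592.2 - 565.3 = 26.9

26.9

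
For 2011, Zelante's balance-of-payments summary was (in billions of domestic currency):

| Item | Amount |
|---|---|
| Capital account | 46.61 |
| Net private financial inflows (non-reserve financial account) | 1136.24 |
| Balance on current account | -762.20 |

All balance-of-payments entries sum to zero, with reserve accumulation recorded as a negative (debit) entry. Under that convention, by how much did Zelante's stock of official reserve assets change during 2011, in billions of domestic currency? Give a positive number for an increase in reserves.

420.65

Official reserve transactions balance = -((-762.20) + 46.61 + 1136.24) = -420.65
An accumulation of reserves is recorded as a debit (negative entry), so the change in the stock of reserves is the negative of that balance.
Change in official reserves = -(-420.65) = 420.65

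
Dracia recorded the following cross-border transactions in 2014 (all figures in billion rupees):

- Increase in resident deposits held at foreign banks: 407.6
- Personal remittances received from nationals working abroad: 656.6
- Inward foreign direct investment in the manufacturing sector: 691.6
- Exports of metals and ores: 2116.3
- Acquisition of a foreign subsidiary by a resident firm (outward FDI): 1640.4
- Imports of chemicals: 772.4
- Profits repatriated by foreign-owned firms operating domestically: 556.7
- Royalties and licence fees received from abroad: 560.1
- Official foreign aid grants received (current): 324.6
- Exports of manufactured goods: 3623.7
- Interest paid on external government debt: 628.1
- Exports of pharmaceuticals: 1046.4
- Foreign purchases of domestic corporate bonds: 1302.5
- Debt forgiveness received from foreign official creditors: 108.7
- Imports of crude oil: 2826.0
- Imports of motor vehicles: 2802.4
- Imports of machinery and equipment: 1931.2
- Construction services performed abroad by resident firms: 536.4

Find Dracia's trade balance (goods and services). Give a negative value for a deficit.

Goods: -2802.4 - 1931.2 + 3623.7 + 1046.4 - 2826.0 + 2116.3 - 772.4 = -1545.6
Services: 536.4 + 560.1 = 1096.5
Trade balance = -1545.6 + 1096.5 = -449.1
(Excluded from the trade balance — financial account: increase in resident deposits held at foreign banks 407.6, inward foreign direct investment in the manufacturing sector 691.6, acquisition of a foreign subsidiary by a resident firm (outward FDI) 1640.4, foreign purchases of domestic corporate bonds 1302.5; secondary income: personal remittances received from nationals working abroad 656.6, official foreign aid grants received (current) 324.6; primary income: profits repatriated by foreign-owned firms operating domestically 556.7, interest paid on external government debt 628.1; capital account: debt forgiveness received from foreign official creditors 108.7.)

-449.1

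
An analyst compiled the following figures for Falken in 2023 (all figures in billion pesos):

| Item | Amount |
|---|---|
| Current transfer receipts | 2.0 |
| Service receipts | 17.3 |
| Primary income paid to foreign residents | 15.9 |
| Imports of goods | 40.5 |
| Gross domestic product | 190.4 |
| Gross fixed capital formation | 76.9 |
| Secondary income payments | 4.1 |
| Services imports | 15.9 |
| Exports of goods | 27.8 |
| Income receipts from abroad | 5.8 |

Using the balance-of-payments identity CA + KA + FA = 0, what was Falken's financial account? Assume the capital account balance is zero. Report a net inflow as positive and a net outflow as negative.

Goods balance = 27.8 - 40.5 = -12.7
Services balance = 17.3 - 15.9 = 1.4
Trade balance (goods + services) = -12.7 + 1.4 = -11.3
Net primary income = 5.8 - 15.9 = -10.1
Net secondary income = 2.0 - 4.1 = -2.1
Current account = -11.3 + (-10.1) + (-2.1) = -23.5
Financial account = -(-23.5) = 23.5

23.5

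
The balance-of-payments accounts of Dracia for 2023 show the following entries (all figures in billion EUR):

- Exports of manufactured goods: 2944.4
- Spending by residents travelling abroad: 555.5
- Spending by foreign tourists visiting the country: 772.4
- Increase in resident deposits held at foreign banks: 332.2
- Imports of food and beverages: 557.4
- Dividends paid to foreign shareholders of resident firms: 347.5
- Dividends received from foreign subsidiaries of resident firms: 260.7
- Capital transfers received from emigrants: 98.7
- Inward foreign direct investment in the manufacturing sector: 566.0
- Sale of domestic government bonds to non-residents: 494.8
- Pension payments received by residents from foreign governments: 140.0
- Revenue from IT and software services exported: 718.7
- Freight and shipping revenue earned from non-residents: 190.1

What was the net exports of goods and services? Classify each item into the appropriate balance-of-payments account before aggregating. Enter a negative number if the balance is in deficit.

3512.7

Goods: 2944.4 - 557.4 = 2387.0
Services: 190.1 + 718.7 - 555.5 + 772.4 = 1125.7
Trade balance = 2387.0 + 1125.7 = 3512.7
(Excluded from the trade balance — financial account: increase in resident deposits held at foreign banks 332.2, inward foreign direct investment in the manufacturing sector 566.0, sale of domestic government bonds to non-residents 494.8; primary income: dividends paid to foreign shareholders of resident firms 347.5, dividends received from foreign subsidiaries of resident firms 260.7; capital account: capital transfers received from emigrants 98.7; secondary income: pension payments received by residents from foreign governments 140.0.)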